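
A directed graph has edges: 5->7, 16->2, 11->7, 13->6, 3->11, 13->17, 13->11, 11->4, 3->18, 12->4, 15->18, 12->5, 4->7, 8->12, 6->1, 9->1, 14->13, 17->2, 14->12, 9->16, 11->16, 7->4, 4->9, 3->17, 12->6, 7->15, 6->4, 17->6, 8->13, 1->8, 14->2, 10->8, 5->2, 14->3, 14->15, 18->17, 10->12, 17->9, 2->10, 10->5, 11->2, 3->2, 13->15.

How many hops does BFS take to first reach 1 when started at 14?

3

Level 0: 14
Level 1: 2, 3, 12, 13, 15
Level 2: 4, 5, 6, 10, 11, 17, 18
Level 3: 1, 7, 8, 9, 16
1 first appears at level 3.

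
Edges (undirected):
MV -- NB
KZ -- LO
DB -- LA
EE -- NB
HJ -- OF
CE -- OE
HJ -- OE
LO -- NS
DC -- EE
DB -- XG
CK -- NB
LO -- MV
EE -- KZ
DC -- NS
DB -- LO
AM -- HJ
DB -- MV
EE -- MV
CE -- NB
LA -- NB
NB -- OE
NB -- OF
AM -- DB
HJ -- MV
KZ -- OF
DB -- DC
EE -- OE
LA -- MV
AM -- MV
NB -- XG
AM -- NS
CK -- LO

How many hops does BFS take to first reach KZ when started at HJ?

2

Level 0: HJ
Level 1: AM, MV, OE, OF
Level 2: CE, DB, EE, KZ, LA, LO, NB, NS
Level 3: CK, DC, XG
KZ first appears at level 2.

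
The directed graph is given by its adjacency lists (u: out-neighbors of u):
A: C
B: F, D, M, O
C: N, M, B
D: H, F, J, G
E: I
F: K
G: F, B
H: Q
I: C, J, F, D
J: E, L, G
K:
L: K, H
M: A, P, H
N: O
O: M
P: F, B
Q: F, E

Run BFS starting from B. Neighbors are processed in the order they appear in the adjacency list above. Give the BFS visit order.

B, F, D, M, O, K, H, J, G, A, P, Q, E, L, C, I, N

Visit B; enqueue F, D, M, O → queue [F, D, M, O]
Visit F; enqueue K → queue [D, M, O, K]
Visit D; enqueue H, J, G → queue [M, O, K, H, J, G]
Visit M; enqueue A, P → queue [O, K, H, J, G, A, P]
Visit O → queue [K, H, J, G, A, P]
Visit K → queue [H, J, G, A, P]
Visit H; enqueue Q → queue [J, G, A, P, Q]
Visit J; enqueue E, L → queue [G, A, P, Q, E, L]
Visit G → queue [A, P, Q, E, L]
Visit A; enqueue C → queue [P, Q, E, L, C]
Visit P → queue [Q, E, L, C]
Visit Q → queue [E, L, C]
Visit E; enqueue I → queue [L, C, I]
Visit L → queue [C, I]
Visit C; enqueue N → queue [I, N]
Visit I → queue [N]
Visit N → queue []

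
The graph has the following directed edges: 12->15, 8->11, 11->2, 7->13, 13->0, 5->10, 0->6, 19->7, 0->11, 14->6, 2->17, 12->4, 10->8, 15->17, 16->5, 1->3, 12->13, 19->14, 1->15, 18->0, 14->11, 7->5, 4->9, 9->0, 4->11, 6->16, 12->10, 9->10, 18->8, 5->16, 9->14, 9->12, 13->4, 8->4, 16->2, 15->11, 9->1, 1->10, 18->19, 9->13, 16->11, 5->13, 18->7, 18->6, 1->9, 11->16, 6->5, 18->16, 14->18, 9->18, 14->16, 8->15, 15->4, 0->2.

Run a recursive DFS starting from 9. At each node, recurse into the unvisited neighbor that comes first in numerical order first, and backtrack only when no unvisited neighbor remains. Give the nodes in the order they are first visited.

9 -> 0 -> 2 -> 17 -> 6 -> 5 -> 10 -> 8 -> 4 -> 11 -> 16 -> 15 -> 13 -> 1 -> 3 -> 12 -> 14 -> 18 -> 7 -> 19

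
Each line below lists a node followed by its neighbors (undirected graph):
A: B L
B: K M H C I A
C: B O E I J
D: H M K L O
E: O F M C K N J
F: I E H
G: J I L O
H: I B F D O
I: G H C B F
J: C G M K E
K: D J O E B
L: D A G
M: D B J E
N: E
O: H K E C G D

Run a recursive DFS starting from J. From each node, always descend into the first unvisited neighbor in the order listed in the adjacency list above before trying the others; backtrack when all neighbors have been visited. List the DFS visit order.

Visit J
J → C
C → B
B → K
K → D
D → H
H → I
I → G
G → L
L → A
G → O
O → E
E → F
E → M
E → N

J, C, B, K, D, H, I, G, L, A, O, E, F, M, N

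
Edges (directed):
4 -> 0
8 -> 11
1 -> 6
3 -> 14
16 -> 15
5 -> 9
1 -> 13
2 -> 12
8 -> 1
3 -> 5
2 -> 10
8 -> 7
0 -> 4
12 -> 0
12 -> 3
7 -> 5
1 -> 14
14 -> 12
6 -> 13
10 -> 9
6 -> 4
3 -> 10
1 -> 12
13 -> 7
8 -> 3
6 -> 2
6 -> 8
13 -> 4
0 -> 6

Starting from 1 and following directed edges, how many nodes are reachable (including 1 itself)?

15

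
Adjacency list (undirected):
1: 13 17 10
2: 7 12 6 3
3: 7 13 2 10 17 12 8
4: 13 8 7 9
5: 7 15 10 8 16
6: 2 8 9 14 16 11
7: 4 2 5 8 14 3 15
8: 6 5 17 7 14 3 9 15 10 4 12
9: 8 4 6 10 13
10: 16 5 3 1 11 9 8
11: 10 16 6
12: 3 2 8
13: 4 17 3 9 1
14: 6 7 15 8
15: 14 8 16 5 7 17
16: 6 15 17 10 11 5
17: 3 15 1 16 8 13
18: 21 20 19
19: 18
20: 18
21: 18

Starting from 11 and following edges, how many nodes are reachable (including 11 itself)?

17

BFS from 11 visits: 11, 6, 10, 16, 2, 8, 9, 14, 1, 3, 5, 15, 17, 7, 12, 4, 13
Reachable nodes: 17 of 21 total.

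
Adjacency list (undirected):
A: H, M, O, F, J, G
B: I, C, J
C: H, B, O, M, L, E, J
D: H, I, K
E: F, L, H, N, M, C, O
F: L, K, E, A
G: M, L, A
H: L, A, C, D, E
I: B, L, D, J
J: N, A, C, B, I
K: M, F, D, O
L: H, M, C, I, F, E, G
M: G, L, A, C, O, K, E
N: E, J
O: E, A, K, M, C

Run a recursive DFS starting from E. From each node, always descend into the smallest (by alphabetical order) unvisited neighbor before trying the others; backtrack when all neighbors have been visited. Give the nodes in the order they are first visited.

E, C, B, I, D, H, A, F, K, M, G, L, O, J, N

Visit E
E → C
C → B
B → I
I → D
D → H
H → A
A → F
F → K
K → M
M → G
G → L
M → O
A → J
J → N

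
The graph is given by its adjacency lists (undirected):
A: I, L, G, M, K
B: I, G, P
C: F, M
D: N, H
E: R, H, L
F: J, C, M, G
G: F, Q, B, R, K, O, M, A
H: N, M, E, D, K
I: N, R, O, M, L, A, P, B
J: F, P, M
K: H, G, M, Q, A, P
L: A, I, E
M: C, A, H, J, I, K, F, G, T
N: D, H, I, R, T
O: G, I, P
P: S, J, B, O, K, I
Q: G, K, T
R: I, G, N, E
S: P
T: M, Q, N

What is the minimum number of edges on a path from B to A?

2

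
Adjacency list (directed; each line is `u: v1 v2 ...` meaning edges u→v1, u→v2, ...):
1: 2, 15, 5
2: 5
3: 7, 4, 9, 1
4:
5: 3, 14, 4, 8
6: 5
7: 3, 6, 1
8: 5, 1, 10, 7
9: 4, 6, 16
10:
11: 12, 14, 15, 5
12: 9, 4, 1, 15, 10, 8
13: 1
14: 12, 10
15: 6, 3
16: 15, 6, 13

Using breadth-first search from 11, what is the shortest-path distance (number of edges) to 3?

2

Level 0: 11
Level 1: 5, 12, 14, 15
Level 2: 1, 3, 4, 6, 8, 9, 10
Level 3: 2, 7, 16
Level 4: 13
3 first appears at level 2.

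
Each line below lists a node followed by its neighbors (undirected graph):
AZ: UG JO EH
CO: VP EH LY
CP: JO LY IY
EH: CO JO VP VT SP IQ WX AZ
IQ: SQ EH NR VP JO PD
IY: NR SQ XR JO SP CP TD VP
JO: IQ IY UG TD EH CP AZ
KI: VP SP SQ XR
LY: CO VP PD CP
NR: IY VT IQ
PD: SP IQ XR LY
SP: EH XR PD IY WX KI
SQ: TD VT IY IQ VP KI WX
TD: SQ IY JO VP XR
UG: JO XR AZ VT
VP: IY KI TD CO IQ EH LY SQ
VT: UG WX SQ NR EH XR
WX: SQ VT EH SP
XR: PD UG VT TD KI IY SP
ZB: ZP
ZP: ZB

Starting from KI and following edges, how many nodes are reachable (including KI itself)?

19

BFS from KI visits: KI, SP, SQ, VP, XR, EH, IY, PD, WX, IQ, TD, VT, CO, LY, UG, AZ, JO, CP, NR
Reachable nodes: 19 of 21 total.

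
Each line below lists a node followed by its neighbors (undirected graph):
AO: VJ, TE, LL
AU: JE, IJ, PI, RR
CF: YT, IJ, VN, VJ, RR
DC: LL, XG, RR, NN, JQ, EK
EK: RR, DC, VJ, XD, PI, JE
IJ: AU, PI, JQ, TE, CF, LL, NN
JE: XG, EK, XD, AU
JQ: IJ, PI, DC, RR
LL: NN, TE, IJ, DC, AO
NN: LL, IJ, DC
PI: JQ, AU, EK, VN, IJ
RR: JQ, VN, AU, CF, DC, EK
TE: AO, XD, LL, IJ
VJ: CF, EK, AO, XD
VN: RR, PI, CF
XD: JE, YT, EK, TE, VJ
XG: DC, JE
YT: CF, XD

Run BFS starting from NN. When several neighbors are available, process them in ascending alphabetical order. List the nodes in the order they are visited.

NN → DC → IJ → LL → EK → JQ → RR → XG → AU → CF → PI → TE → AO → JE → VJ → XD → VN → YT

Visit NN; enqueue DC, IJ, LL → queue [DC, IJ, LL]
Visit DC; enqueue EK, JQ, RR, XG → queue [IJ, LL, EK, JQ, RR, XG]
Visit IJ; enqueue AU, CF, PI, TE → queue [LL, EK, JQ, RR, XG, AU, CF, PI, TE]
Visit LL; enqueue AO → queue [EK, JQ, RR, XG, AU, CF, PI, TE, AO]
Visit EK; enqueue JE, VJ, XD → queue [JQ, RR, XG, AU, CF, PI, TE, AO, JE, VJ, XD]
Visit JQ → queue [RR, XG, AU, CF, PI, TE, AO, JE, VJ, XD]
Visit RR; enqueue VN → queue [XG, AU, CF, PI, TE, AO, JE, VJ, XD, VN]
Visit XG → queue [AU, CF, PI, TE, AO, JE, VJ, XD, VN]
Visit AU → queue [CF, PI, TE, AO, JE, VJ, XD, VN]
Visit CF; enqueue YT → queue [PI, TE, AO, JE, VJ, XD, VN, YT]
Visit PI → queue [TE, AO, JE, VJ, XD, VN, YT]
Visit TE → queue [AO, JE, VJ, XD, VN, YT]
Visit AO → queue [JE, VJ, XD, VN, YT]
Visit JE → queue [VJ, XD, VN, YT]
Visit VJ → queue [XD, VN, YT]
Visit XD → queue [VN, YT]
Visit VN → queue [YT]
Visit YT → queue []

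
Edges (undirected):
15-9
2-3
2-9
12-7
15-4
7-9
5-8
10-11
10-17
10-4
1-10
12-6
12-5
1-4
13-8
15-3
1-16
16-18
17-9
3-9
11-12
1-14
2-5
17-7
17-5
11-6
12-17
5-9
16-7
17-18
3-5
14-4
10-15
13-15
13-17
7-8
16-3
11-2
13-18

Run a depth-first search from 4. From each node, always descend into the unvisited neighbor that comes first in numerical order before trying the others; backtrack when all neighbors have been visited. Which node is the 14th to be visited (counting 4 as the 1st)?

12

Visit 4
4 → 1
1 → 10
10 → 11
11 → 2
2 → 3
3 → 5
5 → 8
8 → 7
7 → 9
9 → 15
15 → 13
13 → 17
17 → 12
12 → 6
17 → 18
18 → 16
1 → 14

Visit order: 4, 1, 10, 11, 2, 3, 5, 8, 7, 9, 15, 13, 17, 12, 6, 18, 16, 14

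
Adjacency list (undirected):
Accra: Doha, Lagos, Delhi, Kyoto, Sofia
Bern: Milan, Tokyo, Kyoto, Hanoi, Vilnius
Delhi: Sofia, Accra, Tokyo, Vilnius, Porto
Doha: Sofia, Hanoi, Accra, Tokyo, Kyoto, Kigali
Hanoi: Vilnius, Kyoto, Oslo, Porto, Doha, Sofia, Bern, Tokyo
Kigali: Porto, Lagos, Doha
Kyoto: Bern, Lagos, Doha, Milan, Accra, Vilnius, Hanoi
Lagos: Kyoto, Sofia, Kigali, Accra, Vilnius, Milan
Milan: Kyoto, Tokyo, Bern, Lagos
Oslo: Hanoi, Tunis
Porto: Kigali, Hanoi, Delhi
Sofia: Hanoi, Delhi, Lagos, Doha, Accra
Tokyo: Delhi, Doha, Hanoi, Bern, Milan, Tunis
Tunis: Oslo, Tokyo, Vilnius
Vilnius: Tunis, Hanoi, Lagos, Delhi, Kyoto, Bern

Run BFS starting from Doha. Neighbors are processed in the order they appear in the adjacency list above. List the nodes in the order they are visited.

Visit Doha; enqueue Sofia, Hanoi, Accra, Tokyo, Kyoto, Kigali → queue [Sofia, Hanoi, Accra, Tokyo, Kyoto, Kigali]
Visit Sofia; enqueue Delhi, Lagos → queue [Hanoi, Accra, Tokyo, Kyoto, Kigali, Delhi, Lagos]
Visit Hanoi; enqueue Vilnius, Oslo, Porto, Bern → queue [Accra, Tokyo, Kyoto, Kigali, Delhi, Lagos, Vilnius, Oslo, Porto, Bern]
Visit Accra → queue [Tokyo, Kyoto, Kigali, Delhi, Lagos, Vilnius, Oslo, Porto, Bern]
Visit Tokyo; enqueue Milan, Tunis → queue [Kyoto, Kigali, Delhi, Lagos, Vilnius, Oslo, Porto, Bern, Milan, Tunis]
Visit Kyoto → queue [Kigali, Delhi, Lagos, Vilnius, Oslo, Porto, Bern, Milan, Tunis]
Visit Kigali → queue [Delhi, Lagos, Vilnius, Oslo, Porto, Bern, Milan, Tunis]
Visit Delhi → queue [Lagos, Vilnius, Oslo, Porto, Bern, Milan, Tunis]
Visit Lagos → queue [Vilnius, Oslo, Porto, Bern, Milan, Tunis]
Visit Vilnius → queue [Oslo, Porto, Bern, Milan, Tunis]
Visit Oslo → queue [Porto, Bern, Milan, Tunis]
Visit Porto → queue [Bern, Milan, Tunis]
Visit Bern → queue [Milan, Tunis]
Visit Milan → queue [Tunis]
Visit Tunis → queue []

Doha, Sofia, Hanoi, Accra, Tokyo, Kyoto, Kigali, Delhi, Lagos, Vilnius, Oslo, Porto, Bern, Milan, Tunis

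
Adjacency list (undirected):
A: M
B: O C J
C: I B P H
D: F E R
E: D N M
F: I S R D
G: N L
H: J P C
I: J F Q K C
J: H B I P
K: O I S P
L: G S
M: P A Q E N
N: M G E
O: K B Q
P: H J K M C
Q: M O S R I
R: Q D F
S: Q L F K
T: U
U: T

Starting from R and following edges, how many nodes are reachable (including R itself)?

19

BFS from R visits: R, Q, D, F, M, O, S, I, E, P, A, N, K, B, L, J, C, H, G
Reachable nodes: 19 of 21 total.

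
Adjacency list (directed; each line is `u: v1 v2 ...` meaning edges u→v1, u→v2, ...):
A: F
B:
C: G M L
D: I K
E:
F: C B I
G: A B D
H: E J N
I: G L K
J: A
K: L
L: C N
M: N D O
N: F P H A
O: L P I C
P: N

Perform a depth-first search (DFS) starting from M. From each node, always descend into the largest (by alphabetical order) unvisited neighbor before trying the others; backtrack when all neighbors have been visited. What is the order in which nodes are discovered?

M, O, P, N, H, J, A, F, I, L, C, G, D, K, B, E

Visit M
M → O
O → P
P → N
N → H
H → J
J → A
A → F
F → I
I → L
L → C
C → G
G → D
D → K
G → B
H → E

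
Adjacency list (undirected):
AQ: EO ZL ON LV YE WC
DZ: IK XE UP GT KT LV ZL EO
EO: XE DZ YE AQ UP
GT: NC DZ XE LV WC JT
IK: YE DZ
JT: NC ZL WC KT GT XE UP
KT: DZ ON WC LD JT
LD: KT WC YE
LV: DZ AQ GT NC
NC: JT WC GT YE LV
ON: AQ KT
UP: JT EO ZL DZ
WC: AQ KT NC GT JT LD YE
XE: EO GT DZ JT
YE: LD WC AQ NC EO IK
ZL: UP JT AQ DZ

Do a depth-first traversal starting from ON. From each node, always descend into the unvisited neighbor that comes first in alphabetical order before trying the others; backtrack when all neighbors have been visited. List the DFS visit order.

Visit ON
ON → AQ
AQ → EO
EO → DZ
DZ → GT
GT → JT
JT → KT
KT → LD
LD → WC
WC → NC
NC → LV
NC → YE
YE → IK
JT → UP
UP → ZL
JT → XE

ON AQ EO DZ GT JT KT LD WC NC LV YE IK UP ZL XE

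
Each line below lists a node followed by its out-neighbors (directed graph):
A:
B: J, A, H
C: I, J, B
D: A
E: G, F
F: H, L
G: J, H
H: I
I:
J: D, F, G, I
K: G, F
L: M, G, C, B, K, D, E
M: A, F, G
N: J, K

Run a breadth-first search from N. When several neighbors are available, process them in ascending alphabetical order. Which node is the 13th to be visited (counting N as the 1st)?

Visit N; enqueue J, K → queue [J, K]
Visit J; enqueue D, F, G, I → queue [K, D, F, G, I]
Visit K → queue [D, F, G, I]
Visit D; enqueue A → queue [F, G, I, A]
Visit F; enqueue H, L → queue [G, I, A, H, L]
Visit G → queue [I, A, H, L]
Visit I → queue [A, H, L]
Visit A → queue [H, L]
Visit H → queue [L]
Visit L; enqueue B, C, E, M → queue [B, C, E, M]
Visit B → queue [C, E, M]
Visit C → queue [E, M]
Visit E → queue [M]
Visit M → queue []

Visit order: N, J, K, D, F, G, I, A, H, L, B, C, E, M

E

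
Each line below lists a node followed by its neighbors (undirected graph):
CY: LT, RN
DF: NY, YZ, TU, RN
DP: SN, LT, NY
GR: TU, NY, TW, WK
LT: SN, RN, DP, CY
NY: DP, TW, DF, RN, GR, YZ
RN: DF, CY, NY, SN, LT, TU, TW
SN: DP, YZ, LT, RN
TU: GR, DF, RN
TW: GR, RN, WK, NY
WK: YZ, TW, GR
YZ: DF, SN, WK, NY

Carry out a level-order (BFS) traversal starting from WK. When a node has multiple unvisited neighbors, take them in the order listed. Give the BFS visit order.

WK, YZ, TW, GR, DF, SN, NY, RN, TU, DP, LT, CY

Visit WK; enqueue YZ, TW, GR → queue [YZ, TW, GR]
Visit YZ; enqueue DF, SN, NY → queue [TW, GR, DF, SN, NY]
Visit TW; enqueue RN → queue [GR, DF, SN, NY, RN]
Visit GR; enqueue TU → queue [DF, SN, NY, RN, TU]
Visit DF → queue [SN, NY, RN, TU]
Visit SN; enqueue DP, LT → queue [NY, RN, TU, DP, LT]
Visit NY → queue [RN, TU, DP, LT]
Visit RN; enqueue CY → queue [TU, DP, LT, CY]
Visit TU → queue [DP, LT, CY]
Visit DP → queue [LT, CY]
Visit LT → queue [CY]
Visit CY → queue []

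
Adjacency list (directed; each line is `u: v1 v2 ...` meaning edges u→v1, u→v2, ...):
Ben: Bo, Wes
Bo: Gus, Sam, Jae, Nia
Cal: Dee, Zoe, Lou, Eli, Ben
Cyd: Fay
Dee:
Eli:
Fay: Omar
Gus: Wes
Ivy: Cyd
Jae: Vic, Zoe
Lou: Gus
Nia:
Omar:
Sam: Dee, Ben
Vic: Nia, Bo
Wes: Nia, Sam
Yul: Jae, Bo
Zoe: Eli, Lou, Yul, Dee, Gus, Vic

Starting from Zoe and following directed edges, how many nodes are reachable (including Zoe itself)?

13

BFS from Zoe visits: Zoe, Yul, Vic, Lou, Gus, Eli, Dee, Jae, Bo, Nia, Wes, Sam, Ben
Reachable nodes: 13 of 18 total.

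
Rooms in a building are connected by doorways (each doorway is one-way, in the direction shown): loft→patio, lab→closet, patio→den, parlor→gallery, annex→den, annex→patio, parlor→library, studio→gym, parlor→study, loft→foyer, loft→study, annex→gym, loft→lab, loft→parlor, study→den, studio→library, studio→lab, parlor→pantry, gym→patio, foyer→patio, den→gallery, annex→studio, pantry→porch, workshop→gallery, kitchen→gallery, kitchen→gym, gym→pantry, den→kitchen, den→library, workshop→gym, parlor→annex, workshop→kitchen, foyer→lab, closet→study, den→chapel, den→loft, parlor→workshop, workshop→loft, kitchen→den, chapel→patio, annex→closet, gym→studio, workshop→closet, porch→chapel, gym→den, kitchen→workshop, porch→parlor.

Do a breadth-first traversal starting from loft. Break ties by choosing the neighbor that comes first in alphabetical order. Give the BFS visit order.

loft → foyer → lab → parlor → patio → study → closet → annex → gallery → library → pantry → workshop → den → gym → studio → porch → kitchen → chapel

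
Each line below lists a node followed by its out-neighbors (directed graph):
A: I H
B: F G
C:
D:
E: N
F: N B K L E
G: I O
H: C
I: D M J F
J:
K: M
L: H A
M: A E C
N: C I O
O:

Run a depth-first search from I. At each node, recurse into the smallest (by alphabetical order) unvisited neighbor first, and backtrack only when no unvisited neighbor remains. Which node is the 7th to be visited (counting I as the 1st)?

E

Visit I
I → D
I → F
F → B
B → G
G → O
F → E
E → N
N → C
F → K
K → M
M → A
A → H
F → L
I → J

Visit order: I, D, F, B, G, O, E, N, C, K, M, A, H, L, J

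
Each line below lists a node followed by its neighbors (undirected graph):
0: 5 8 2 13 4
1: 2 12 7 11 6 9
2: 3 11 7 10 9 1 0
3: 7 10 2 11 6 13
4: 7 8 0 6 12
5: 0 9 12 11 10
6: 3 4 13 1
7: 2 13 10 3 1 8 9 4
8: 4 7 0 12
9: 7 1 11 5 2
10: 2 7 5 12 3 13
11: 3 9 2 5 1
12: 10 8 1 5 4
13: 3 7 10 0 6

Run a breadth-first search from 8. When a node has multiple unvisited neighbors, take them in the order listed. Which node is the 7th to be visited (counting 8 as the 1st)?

Visit 8; enqueue 4, 7, 0, 12 → queue [4, 7, 0, 12]
Visit 4; enqueue 6 → queue [7, 0, 12, 6]
Visit 7; enqueue 2, 13, 10, 3, 1, 9 → queue [0, 12, 6, 2, 13, 10, 3, 1, 9]
Visit 0; enqueue 5 → queue [12, 6, 2, 13, 10, 3, 1, 9, 5]
Visit 12 → queue [6, 2, 13, 10, 3, 1, 9, 5]
Visit 6 → queue [2, 13, 10, 3, 1, 9, 5]
Visit 2; enqueue 11 → queue [13, 10, 3, 1, 9, 5, 11]
Visit 13 → queue [10, 3, 1, 9, 5, 11]
Visit 10 → queue [3, 1, 9, 5, 11]
Visit 3 → queue [1, 9, 5, 11]
Visit 1 → queue [9, 5, 11]
Visit 9 → queue [5, 11]
Visit 5 → queue [11]
Visit 11 → queue []

Visit order: 8, 4, 7, 0, 12, 6, 2, 13, 10, 3, 1, 9, 5, 11

2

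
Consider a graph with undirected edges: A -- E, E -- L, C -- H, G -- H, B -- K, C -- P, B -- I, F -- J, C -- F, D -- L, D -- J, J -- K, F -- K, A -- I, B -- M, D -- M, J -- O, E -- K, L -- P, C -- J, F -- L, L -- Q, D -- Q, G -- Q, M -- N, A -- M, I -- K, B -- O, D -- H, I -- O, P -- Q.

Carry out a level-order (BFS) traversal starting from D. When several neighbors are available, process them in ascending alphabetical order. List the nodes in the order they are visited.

D → H → J → L → M → Q → C → G → F → K → O → E → P → A → B → N → I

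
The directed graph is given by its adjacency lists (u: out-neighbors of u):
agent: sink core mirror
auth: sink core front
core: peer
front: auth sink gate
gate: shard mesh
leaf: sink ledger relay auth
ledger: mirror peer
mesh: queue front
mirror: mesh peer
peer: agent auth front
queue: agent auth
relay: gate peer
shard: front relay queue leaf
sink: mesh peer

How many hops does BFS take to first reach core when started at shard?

Level 0: shard
Level 1: front, leaf, queue, relay
Level 2: agent, auth, gate, ledger, peer, sink
Level 3: core, mesh, mirror
core first appears at level 3.

3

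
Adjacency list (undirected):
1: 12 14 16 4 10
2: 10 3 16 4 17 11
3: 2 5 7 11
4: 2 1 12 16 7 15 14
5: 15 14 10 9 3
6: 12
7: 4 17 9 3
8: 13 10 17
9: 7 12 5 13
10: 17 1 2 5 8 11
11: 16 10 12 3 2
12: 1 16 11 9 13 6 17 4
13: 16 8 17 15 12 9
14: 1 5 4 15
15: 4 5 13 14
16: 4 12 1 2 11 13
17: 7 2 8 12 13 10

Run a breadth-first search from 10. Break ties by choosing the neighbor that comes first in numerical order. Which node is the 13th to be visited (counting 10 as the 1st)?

Visit 10; enqueue 1, 2, 5, 8, 11, 17 → queue [1, 2, 5, 8, 11, 17]
Visit 1; enqueue 4, 12, 14, 16 → queue [2, 5, 8, 11, 17, 4, 12, 14, 16]
Visit 2; enqueue 3 → queue [5, 8, 11, 17, 4, 12, 14, 16, 3]
Visit 5; enqueue 9, 15 → queue [8, 11, 17, 4, 12, 14, 16, 3, 9, 15]
Visit 8; enqueue 13 → queue [11, 17, 4, 12, 14, 16, 3, 9, 15, 13]
Visit 11 → queue [17, 4, 12, 14, 16, 3, 9, 15, 13]
Visit 17; enqueue 7 → queue [4, 12, 14, 16, 3, 9, 15, 13, 7]
Visit 4 → queue [12, 14, 16, 3, 9, 15, 13, 7]
Visit 12; enqueue 6 → queue [14, 16, 3, 9, 15, 13, 7, 6]
Visit 14 → queue [16, 3, 9, 15, 13, 7, 6]
Visit 16 → queue [3, 9, 15, 13, 7, 6]
Visit 3 → queue [9, 15, 13, 7, 6]
Visit 9 → queue [15, 13, 7, 6]
Visit 15 → queue [13, 7, 6]
Visit 13 → queue [7, 6]
Visit 7 → queue [6]
Visit 6 → queue []

Visit order: 10, 1, 2, 5, 8, 11, 17, 4, 12, 14, 16, 3, 9, 15, 13, 7, 6

9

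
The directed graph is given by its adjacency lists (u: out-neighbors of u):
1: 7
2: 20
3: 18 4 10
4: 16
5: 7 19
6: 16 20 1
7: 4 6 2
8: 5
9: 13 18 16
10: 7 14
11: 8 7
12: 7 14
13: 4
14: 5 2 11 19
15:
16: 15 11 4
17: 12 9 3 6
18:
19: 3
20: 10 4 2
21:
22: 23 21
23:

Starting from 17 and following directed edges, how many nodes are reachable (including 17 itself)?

20

BFS from 17 visits: 17, 12, 9, 3, 6, 7, 14, 13, 18, 16, 4, 10, 20, 1, 2, 5, 11, 19, 15, 8
Reachable nodes: 20 of 23 total.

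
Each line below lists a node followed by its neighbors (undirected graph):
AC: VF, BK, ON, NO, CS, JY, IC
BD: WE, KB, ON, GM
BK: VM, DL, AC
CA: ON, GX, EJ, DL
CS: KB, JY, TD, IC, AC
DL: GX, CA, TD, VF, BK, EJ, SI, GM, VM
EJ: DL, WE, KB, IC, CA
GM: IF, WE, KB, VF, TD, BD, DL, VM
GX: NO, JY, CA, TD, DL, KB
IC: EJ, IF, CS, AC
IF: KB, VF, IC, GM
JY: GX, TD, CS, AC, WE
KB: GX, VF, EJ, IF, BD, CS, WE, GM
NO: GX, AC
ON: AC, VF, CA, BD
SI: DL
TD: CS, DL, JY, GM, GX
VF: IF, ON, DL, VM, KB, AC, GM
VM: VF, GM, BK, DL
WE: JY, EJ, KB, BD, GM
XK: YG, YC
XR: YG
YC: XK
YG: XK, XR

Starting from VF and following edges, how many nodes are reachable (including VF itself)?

20

BFS from VF visits: VF, IF, ON, DL, VM, KB, AC, GM, IC, CA, BD, GX, TD, BK, EJ, SI, CS, WE, NO, JY
Reachable nodes: 20 of 24 total.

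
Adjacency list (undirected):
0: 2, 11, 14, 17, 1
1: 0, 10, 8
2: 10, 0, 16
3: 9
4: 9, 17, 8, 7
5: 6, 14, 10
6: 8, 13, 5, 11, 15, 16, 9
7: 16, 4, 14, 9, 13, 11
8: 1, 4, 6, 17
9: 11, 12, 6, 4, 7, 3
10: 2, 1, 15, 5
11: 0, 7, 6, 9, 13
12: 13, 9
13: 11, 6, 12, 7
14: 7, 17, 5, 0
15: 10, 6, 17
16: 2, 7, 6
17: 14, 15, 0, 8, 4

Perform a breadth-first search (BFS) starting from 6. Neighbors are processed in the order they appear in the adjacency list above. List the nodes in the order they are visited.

Visit 6; enqueue 8, 13, 5, 11, 15, 16, 9 → queue [8, 13, 5, 11, 15, 16, 9]
Visit 8; enqueue 1, 4, 17 → queue [13, 5, 11, 15, 16, 9, 1, 4, 17]
Visit 13; enqueue 12, 7 → queue [5, 11, 15, 16, 9, 1, 4, 17, 12, 7]
Visit 5; enqueue 14, 10 → queue [11, 15, 16, 9, 1, 4, 17, 12, 7, 14, 10]
Visit 11; enqueue 0 → queue [15, 16, 9, 1, 4, 17, 12, 7, 14, 10, 0]
Visit 15 → queue [16, 9, 1, 4, 17, 12, 7, 14, 10, 0]
Visit 16; enqueue 2 → queue [9, 1, 4, 17, 12, 7, 14, 10, 0, 2]
Visit 9; enqueue 3 → queue [1, 4, 17, 12, 7, 14, 10, 0, 2, 3]
Visit 1 → queue [4, 17, 12, 7, 14, 10, 0, 2, 3]
Visit 4 → queue [17, 12, 7, 14, 10, 0, 2, 3]
Visit 17 → queue [12, 7, 14, 10, 0, 2, 3]
Visit 12 → queue [7, 14, 10, 0, 2, 3]
Visit 7 → queue [14, 10, 0, 2, 3]
Visit 14 → queue [10, 0, 2, 3]
Visit 10 → queue [0, 2, 3]
Visit 0 → queue [2, 3]
Visit 2 → queue [3]
Visit 3 → queue []

6 8 13 5 11 15 16 9 1 4 17 12 7 14 10 0 2 3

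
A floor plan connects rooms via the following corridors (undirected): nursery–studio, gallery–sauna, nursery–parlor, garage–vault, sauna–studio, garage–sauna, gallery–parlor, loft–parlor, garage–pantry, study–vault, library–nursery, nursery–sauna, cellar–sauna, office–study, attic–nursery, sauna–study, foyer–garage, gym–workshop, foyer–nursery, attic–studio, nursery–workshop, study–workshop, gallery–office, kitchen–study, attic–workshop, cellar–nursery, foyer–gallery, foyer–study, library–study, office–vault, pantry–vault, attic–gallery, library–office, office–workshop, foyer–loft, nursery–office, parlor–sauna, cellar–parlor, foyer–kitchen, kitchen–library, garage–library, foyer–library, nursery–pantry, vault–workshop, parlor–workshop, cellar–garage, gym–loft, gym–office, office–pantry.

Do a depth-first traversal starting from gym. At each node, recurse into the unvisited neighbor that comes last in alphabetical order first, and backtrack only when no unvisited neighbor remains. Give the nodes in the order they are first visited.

Visit gym
gym → workshop
workshop → vault
vault → study
study → sauna
sauna → studio
studio → nursery
nursery → parlor
parlor → loft
loft → foyer
foyer → library
library → office
office → pantry
pantry → garage
garage → cellar
office → gallery
gallery → attic
library → kitchen

gym, workshop, vault, study, sauna, studio, nursery, parlor, loft, foyer, library, office, pantry, garage, cellar, gallery, attic, kitchen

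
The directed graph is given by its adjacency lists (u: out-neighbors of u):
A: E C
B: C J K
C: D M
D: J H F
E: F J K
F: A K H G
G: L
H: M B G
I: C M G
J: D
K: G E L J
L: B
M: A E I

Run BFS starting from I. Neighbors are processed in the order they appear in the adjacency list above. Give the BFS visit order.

I → C → M → G → D → A → E → L → J → H → F → K → B

Visit I; enqueue C, M, G → queue [C, M, G]
Visit C; enqueue D → queue [M, G, D]
Visit M; enqueue A, E → queue [G, D, A, E]
Visit G; enqueue L → queue [D, A, E, L]
Visit D; enqueue J, H, F → queue [A, E, L, J, H, F]
Visit A → queue [E, L, J, H, F]
Visit E; enqueue K → queue [L, J, H, F, K]
Visit L; enqueue B → queue [J, H, F, K, B]
Visit J → queue [H, F, K, B]
Visit H → queue [F, K, B]
Visit F → queue [K, B]
Visit K → queue [B]
Visit B → queue []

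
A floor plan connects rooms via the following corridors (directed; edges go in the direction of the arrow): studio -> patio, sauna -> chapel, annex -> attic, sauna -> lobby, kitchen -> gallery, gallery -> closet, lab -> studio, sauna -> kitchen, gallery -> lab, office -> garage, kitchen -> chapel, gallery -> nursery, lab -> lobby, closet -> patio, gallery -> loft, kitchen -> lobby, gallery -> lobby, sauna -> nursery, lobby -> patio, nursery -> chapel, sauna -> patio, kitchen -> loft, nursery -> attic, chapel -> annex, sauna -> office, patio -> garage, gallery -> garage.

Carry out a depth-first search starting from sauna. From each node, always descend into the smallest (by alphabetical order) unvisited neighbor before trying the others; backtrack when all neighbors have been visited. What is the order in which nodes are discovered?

Visit sauna
sauna → chapel
chapel → annex
annex → attic
sauna → kitchen
kitchen → gallery
gallery → closet
closet → patio
patio → garage
gallery → lab
lab → lobby
lab → studio
gallery → loft
gallery → nursery
sauna → office

sauna, chapel, annex, attic, kitchen, gallery, closet, patio, garage, lab, lobby, studio, loft, nursery, office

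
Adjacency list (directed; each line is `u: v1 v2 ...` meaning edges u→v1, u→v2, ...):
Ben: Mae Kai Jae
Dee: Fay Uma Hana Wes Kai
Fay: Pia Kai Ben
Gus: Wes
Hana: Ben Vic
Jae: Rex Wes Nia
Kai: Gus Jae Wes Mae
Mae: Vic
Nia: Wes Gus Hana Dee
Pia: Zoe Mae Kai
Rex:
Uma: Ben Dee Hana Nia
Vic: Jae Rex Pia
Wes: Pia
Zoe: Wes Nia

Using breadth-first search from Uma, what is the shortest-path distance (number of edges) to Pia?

3

Level 0: Uma
Level 1: Ben, Dee, Hana, Nia
Level 2: Fay, Gus, Jae, Kai, Mae, Vic, Wes
Level 3: Pia, Rex
Level 4: Zoe
Pia first appears at level 3.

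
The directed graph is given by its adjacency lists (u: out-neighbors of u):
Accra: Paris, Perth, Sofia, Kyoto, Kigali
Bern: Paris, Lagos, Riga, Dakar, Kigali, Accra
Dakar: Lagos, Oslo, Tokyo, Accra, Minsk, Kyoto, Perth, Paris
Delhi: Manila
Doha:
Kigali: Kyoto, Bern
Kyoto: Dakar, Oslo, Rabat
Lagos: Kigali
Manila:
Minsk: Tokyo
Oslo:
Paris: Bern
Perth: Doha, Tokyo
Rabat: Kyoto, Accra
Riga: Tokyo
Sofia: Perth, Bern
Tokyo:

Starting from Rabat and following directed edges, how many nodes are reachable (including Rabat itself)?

15

BFS from Rabat visits: Rabat, Kyoto, Accra, Dakar, Oslo, Paris, Perth, Sofia, Kigali, Lagos, Tokyo, Minsk, Bern, Doha, Riga
Reachable nodes: 15 of 17 total.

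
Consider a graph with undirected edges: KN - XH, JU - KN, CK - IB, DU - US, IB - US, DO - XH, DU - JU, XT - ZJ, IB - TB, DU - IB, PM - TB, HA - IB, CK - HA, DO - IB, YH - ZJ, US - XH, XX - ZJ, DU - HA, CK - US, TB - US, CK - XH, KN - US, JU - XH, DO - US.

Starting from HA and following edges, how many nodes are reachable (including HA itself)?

BFS from HA visits: HA, IB, DU, CK, US, TB, DO, JU, XH, KN, PM
Reachable nodes: 11 of 15 total.

11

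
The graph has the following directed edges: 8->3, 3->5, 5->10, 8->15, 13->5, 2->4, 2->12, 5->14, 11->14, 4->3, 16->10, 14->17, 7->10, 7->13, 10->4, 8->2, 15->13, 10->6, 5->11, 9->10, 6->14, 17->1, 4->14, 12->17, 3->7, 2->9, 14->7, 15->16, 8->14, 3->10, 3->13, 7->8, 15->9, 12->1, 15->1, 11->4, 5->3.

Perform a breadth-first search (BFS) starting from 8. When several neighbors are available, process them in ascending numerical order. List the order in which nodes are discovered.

8 -> 2 -> 3 -> 14 -> 15 -> 4 -> 9 -> 12 -> 5 -> 7 -> 10 -> 13 -> 17 -> 1 -> 16 -> 11 -> 6

Visit 8; enqueue 2, 3, 14, 15 → queue [2, 3, 14, 15]
Visit 2; enqueue 4, 9, 12 → queue [3, 14, 15, 4, 9, 12]
Visit 3; enqueue 5, 7, 10, 13 → queue [14, 15, 4, 9, 12, 5, 7, 10, 13]
Visit 14; enqueue 17 → queue [15, 4, 9, 12, 5, 7, 10, 13, 17]
Visit 15; enqueue 1, 16 → queue [4, 9, 12, 5, 7, 10, 13, 17, 1, 16]
Visit 4 → queue [9, 12, 5, 7, 10, 13, 17, 1, 16]
Visit 9 → queue [12, 5, 7, 10, 13, 17, 1, 16]
Visit 12 → queue [5, 7, 10, 13, 17, 1, 16]
Visit 5; enqueue 11 → queue [7, 10, 13, 17, 1, 16, 11]
Visit 7 → queue [10, 13, 17, 1, 16, 11]
Visit 10; enqueue 6 → queue [13, 17, 1, 16, 11, 6]
Visit 13 → queue [17, 1, 16, 11, 6]
Visit 17 → queue [1, 16, 11, 6]
Visit 1 → queue [16, 11, 6]
Visit 16 → queue [11, 6]
Visit 11 → queue [6]
Visit 6 → queue []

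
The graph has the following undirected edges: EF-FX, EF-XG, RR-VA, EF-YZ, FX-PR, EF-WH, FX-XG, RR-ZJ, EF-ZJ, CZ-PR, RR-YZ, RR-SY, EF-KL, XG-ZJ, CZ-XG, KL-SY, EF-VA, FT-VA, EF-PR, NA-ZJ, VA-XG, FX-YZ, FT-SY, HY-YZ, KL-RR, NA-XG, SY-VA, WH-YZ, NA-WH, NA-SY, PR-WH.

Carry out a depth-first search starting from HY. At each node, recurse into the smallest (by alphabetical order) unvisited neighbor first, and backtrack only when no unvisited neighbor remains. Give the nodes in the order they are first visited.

HY, YZ, EF, FX, PR, CZ, XG, NA, SY, FT, VA, RR, KL, ZJ, WH

Visit HY
HY → YZ
YZ → EF
EF → FX
FX → PR
PR → CZ
CZ → XG
XG → NA
NA → SY
SY → FT
FT → VA
VA → RR
RR → KL
RR → ZJ
NA → WH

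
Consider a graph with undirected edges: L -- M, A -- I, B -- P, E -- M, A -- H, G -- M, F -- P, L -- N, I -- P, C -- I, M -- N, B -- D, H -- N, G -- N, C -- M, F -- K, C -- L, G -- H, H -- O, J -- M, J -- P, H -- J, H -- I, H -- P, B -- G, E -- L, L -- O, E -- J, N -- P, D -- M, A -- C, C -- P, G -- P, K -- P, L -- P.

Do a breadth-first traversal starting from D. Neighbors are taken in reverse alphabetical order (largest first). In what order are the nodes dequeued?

Visit D; enqueue M, B → queue [M, B]
Visit M; enqueue N, L, J, G, E, C → queue [B, N, L, J, G, E, C]
Visit B; enqueue P → queue [N, L, J, G, E, C, P]
Visit N; enqueue H → queue [L, J, G, E, C, P, H]
Visit L; enqueue O → queue [J, G, E, C, P, H, O]
Visit J → queue [G, E, C, P, H, O]
Visit G → queue [E, C, P, H, O]
Visit E → queue [C, P, H, O]
Visit C; enqueue I, A → queue [P, H, O, I, A]
Visit P; enqueue K, F → queue [H, O, I, A, K, F]
Visit H → queue [O, I, A, K, F]
Visit O → queue [I, A, K, F]
Visit I → queue [A, K, F]
Visit A → queue [K, F]
Visit K → queue [F]
Visit F → queue []

D, M, B, N, L, J, G, E, C, P, H, O, I, A, K, F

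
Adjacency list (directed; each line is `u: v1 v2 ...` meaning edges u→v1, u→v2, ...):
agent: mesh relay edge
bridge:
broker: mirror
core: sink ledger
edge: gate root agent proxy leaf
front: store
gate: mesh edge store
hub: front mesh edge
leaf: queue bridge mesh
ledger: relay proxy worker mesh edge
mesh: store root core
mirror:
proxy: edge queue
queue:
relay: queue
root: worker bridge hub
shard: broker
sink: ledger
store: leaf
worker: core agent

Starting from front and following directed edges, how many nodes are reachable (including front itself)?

BFS from front visits: front, store, leaf, queue, bridge, mesh, root, core, worker, hub, sink, ledger, agent, edge, relay, proxy, gate
Reachable nodes: 17 of 20 total.

17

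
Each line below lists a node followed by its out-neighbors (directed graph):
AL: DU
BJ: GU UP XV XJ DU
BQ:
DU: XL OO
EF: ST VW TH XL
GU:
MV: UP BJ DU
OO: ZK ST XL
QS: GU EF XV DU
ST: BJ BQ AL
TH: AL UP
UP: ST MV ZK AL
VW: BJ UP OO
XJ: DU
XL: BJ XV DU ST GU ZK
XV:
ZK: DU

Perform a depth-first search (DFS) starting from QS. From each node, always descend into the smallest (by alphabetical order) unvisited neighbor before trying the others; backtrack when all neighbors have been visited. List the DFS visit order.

QS -> DU -> OO -> ST -> AL -> BJ -> GU -> UP -> MV -> ZK -> XJ -> XV -> BQ -> XL -> EF -> TH -> VW

Visit QS
QS → DU
DU → OO
OO → ST
ST → AL
ST → BJ
BJ → GU
BJ → UP
UP → MV
UP → ZK
BJ → XJ
BJ → XV
ST → BQ
OO → XL
QS → EF
EF → TH
EF → VW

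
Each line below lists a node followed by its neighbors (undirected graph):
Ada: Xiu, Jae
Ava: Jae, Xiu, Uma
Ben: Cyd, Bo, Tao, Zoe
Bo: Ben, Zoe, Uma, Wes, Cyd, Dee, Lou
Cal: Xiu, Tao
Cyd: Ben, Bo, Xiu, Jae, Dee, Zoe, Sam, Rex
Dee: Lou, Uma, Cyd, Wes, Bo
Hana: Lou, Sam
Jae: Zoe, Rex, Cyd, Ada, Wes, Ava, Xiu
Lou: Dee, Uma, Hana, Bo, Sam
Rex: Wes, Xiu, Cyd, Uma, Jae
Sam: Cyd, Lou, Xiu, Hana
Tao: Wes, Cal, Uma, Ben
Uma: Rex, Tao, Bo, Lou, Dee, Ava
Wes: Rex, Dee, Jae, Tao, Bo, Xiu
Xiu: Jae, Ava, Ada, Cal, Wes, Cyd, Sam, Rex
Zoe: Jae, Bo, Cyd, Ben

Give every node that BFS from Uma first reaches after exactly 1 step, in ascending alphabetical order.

Level 0: Uma
Level 1: Ava, Bo, Dee, Lou, Rex, Tao
Level 2: Ben, Cal, Cyd, Hana, Jae, Sam, Wes, Xiu, Zoe
Level 3: Ada

Ava, Bo, Dee, Lou, Rex, Tao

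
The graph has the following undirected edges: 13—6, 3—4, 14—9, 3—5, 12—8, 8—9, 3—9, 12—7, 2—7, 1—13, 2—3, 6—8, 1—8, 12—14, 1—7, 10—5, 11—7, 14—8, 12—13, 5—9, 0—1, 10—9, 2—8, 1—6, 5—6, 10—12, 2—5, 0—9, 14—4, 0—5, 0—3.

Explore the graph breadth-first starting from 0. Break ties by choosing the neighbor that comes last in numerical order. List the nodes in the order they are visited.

0, 9, 5, 3, 1, 14, 10, 8, 6, 2, 4, 13, 7, 12, 11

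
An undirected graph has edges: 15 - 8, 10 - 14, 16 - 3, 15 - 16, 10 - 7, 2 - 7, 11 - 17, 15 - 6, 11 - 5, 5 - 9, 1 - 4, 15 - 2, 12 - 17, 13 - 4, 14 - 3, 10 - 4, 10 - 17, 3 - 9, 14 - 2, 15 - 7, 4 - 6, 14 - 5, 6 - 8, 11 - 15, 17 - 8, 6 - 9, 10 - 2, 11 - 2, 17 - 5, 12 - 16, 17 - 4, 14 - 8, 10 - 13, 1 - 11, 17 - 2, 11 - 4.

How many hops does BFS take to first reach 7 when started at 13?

Level 0: 13
Level 1: 4, 10
Level 2: 1, 2, 6, 7, 11, 14, 17
Level 3: 3, 5, 8, 9, 12, 15
Level 4: 16
7 first appears at level 2.

2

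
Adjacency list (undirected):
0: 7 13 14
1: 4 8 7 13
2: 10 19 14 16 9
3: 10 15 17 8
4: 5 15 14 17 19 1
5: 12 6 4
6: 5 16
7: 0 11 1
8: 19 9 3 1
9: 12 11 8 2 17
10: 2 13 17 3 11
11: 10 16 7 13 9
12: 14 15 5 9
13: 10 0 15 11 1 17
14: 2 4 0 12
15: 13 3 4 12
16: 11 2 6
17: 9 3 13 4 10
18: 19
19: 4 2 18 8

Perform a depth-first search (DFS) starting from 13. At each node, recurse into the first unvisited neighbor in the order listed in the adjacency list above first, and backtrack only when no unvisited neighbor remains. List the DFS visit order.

13 10 2 19 4 5 12 14 0 7 11 16 6 9 8 3 15 17 1 18

Visit 13
13 → 10
10 → 2
2 → 19
19 → 4
4 → 5
5 → 12
12 → 14
14 → 0
0 → 7
7 → 11
11 → 16
16 → 6
11 → 9
9 → 8
8 → 3
3 → 15
3 → 17
8 → 1
19 → 18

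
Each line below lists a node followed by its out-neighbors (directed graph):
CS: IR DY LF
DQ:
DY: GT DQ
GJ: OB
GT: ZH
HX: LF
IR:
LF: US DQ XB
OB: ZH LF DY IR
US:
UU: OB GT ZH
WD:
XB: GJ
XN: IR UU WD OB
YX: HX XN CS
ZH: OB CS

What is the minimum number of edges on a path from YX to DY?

Level 0: YX
Level 1: CS, HX, XN
Level 2: DY, IR, LF, OB, UU, WD
Level 3: DQ, GT, US, XB, ZH
Level 4: GJ
DY first appears at level 2.

2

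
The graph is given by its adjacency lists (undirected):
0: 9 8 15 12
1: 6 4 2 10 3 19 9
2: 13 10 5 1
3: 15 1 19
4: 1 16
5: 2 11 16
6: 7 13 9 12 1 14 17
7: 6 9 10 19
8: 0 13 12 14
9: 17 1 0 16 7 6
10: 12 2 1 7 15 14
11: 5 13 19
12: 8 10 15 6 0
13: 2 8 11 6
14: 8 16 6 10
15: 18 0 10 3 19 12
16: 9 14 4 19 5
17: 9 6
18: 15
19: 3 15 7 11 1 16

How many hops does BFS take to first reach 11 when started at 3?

2

Level 0: 3
Level 1: 1, 15, 19
Level 2: 0, 2, 4, 6, 7, 9, 10, 11, 12, 16, 18
Level 3: 5, 8, 13, 14, 17
11 first appears at level 2.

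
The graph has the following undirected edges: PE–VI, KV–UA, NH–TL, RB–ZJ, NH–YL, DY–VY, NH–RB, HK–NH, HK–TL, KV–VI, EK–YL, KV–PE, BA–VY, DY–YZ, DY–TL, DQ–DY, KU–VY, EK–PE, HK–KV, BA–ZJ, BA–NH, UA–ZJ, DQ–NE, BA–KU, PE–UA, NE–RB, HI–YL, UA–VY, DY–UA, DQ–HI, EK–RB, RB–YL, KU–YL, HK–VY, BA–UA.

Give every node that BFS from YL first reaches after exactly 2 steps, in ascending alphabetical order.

BA, DQ, HK, NE, PE, TL, VY, ZJ

Level 0: YL
Level 1: EK, HI, KU, NH, RB
Level 2: BA, DQ, HK, NE, PE, TL, VY, ZJ
Level 3: DY, KV, UA, VI
Level 4: YZ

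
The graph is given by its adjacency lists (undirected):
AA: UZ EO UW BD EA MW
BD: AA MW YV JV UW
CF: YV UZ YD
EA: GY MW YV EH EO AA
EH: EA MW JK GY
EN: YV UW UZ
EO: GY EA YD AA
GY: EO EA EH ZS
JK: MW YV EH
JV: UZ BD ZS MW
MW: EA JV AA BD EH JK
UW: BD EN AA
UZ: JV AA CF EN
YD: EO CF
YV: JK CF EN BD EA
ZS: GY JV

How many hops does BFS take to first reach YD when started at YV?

Level 0: YV
Level 1: BD, CF, EA, EN, JK
Level 2: AA, EH, EO, GY, JV, MW, UW, UZ, YD
Level 3: ZS
YD first appears at level 2.

2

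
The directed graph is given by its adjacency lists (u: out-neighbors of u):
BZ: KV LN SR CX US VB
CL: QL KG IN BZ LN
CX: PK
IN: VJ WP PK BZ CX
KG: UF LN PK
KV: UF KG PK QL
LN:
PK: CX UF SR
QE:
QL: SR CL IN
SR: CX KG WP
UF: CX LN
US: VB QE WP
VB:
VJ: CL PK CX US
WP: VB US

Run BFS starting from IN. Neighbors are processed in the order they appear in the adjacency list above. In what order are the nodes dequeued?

IN -> VJ -> WP -> PK -> BZ -> CX -> CL -> US -> VB -> UF -> SR -> KV -> LN -> QL -> KG -> QE

Visit IN; enqueue VJ, WP, PK, BZ, CX → queue [VJ, WP, PK, BZ, CX]
Visit VJ; enqueue CL, US → queue [WP, PK, BZ, CX, CL, US]
Visit WP; enqueue VB → queue [PK, BZ, CX, CL, US, VB]
Visit PK; enqueue UF, SR → queue [BZ, CX, CL, US, VB, UF, SR]
Visit BZ; enqueue KV, LN → queue [CX, CL, US, VB, UF, SR, KV, LN]
Visit CX → queue [CL, US, VB, UF, SR, KV, LN]
Visit CL; enqueue QL, KG → queue [US, VB, UF, SR, KV, LN, QL, KG]
Visit US; enqueue QE → queue [VB, UF, SR, KV, LN, QL, KG, QE]
Visit VB → queue [UF, SR, KV, LN, QL, KG, QE]
Visit UF → queue [SR, KV, LN, QL, KG, QE]
Visit SR → queue [KV, LN, QL, KG, QE]
Visit KV → queue [LN, QL, KG, QE]
Visit LN → queue [QL, KG, QE]
Visit QL → queue [KG, QE]
Visit KG → queue [QE]
Visit QE → queue []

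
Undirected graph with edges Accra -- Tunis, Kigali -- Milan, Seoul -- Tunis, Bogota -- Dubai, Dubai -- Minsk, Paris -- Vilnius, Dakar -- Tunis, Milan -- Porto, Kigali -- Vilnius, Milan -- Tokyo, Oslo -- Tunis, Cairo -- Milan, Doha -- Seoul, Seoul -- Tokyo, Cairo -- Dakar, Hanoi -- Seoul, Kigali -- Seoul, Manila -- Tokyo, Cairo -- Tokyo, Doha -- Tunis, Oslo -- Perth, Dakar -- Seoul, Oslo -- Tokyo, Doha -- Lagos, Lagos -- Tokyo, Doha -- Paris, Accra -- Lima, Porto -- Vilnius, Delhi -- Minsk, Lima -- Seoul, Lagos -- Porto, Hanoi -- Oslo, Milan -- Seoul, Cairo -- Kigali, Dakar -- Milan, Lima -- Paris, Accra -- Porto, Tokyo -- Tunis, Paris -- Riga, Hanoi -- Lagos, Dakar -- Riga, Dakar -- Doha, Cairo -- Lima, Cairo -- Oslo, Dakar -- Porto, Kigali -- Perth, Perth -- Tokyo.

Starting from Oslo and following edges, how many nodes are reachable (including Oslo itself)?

BFS from Oslo visits: Oslo, Cairo, Hanoi, Perth, Tokyo, Tunis, Dakar, Kigali, Lima, Milan, Lagos, Seoul, Manila, Accra, Doha, Porto, Riga, Vilnius, Paris
Reachable nodes: 19 of 23 total.

19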